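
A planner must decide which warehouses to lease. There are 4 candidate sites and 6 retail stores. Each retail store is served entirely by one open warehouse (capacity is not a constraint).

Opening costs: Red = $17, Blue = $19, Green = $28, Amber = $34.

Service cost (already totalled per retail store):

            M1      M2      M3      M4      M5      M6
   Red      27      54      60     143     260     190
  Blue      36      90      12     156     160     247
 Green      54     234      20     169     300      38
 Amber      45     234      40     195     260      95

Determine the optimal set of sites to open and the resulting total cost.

Open Red, Blue and Green; minimum total cost 498.

For any fixed open set, each retail store goes to its cheapest open site; total = fixed + service.
{Red, Blue, Green}: M1→Red 27, M2→Red 54, M3→Blue 12, M4→Red 143, M5→Blue 160, M6→Green 38. Service 434; fixed 64; total 498.
{Red, Blue, Green, Amber}: M1→Red 27, M2→Red 54, M3→Blue 12, M4→Red 143, M5→Blue 160, M6→Green 38. Service 434; fixed 98; total 532.
{Blue, Green}: service 492 + fixed 47 = 539
{Red}: service 734 + fixed 17 = 751
No other subset beats 498.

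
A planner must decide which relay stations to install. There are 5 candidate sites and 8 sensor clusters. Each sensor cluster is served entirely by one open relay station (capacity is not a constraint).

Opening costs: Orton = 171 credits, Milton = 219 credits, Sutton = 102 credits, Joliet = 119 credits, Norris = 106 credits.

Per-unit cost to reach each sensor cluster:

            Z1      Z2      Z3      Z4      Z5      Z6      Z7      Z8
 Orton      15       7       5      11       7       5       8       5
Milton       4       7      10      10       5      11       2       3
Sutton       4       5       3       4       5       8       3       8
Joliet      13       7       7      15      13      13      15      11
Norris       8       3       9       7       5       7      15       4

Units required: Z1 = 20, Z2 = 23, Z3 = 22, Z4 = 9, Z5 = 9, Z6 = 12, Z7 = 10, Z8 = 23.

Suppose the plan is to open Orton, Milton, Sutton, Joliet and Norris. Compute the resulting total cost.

Total cost: 1162

Each sensor cluster is assigned to its cheapest site among the open ones.
{Orton, Milton, Sutton, Joliet, Norris}: Z1→Milton 4·20=80, Z2→Norris 3·23=69, Z3→Sutton 3·22=66, Z4→Sutton 4·9=36, Z5→Milton 5·9=45, Z6→Orton 5·12=60, Z7→Milton 2·10=20, Z8→Milton 3·23=69. Service 445; fixed 717; total 1162.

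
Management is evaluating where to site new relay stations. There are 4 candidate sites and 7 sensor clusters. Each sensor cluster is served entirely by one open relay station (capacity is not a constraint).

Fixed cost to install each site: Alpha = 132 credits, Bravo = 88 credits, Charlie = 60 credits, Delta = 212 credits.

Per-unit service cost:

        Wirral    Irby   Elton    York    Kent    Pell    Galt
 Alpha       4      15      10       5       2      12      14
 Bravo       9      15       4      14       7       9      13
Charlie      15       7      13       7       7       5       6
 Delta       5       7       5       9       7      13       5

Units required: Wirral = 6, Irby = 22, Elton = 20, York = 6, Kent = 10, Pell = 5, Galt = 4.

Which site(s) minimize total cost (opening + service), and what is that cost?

For any fixed open set, each sensor cluster goes to its cheapest open site; total = fixed + service.
{Bravo, Charlie}: Wirral→Bravo 9·6=54, Irby→Charlie 7·22=154, Elton→Bravo 4·20=80, York→Charlie 7·6=42, Kent→Bravo 7·10=70, Pell→Charlie 5·5=25, Galt→Charlie 6·4=24. Service 449; fixed 148; total 597.
{Alpha, Bravo, Charlie}: service 357 + fixed 280 = 637
{Alpha, Charlie}: service 477 + fixed 192 = 669
{Alpha, Bravo, Charlie, Delta}: service 353 + fixed 492 = 845
No other subset beats 597.

Open Bravo and Charlie; minimum total cost 597.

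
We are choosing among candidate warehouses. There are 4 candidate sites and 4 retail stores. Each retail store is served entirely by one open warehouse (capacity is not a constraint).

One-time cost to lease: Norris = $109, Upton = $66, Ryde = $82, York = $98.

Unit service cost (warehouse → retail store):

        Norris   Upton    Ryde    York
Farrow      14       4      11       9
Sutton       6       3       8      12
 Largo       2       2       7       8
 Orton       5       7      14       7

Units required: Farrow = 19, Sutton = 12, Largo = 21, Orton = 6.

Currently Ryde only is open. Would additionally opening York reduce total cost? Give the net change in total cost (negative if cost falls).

Current service cost with {Ryde}: 536.
Adding York: each retail store re-picks its cheapest; new service cost 456, saving 80.
Extra fixed cost: 98. Net change = 98 − 80 = 18.
(Totals: 618 → 636.)

No — net change +18 (cost rises by 18).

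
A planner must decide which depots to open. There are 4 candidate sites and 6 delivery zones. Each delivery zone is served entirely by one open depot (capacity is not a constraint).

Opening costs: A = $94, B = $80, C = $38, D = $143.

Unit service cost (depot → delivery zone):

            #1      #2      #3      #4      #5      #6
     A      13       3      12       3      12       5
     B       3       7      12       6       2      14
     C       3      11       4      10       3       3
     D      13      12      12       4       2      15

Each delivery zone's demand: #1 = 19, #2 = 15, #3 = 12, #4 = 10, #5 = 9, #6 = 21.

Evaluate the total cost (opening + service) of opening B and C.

Each delivery zone is assigned to its cheapest site among the open ones.
{B, C}: #1→B 3·19=57, #2→B 7·15=105, #3→C 4·12=48, #4→B 6·10=60, #5→B 2·9=18, #6→C 3·21=63. Service 351; fixed 118; total 469.

Total cost: 469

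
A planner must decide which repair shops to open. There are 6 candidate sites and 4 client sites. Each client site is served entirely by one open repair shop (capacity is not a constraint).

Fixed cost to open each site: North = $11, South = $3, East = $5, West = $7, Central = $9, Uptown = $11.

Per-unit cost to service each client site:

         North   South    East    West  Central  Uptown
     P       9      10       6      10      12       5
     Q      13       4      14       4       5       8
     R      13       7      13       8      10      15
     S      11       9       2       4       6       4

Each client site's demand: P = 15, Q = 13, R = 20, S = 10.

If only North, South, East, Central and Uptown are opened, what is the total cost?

Total cost: 326

Each client site is assigned to its cheapest site among the open ones.
{North, South, East, Central, Uptown}: P→Uptown 5·15=75, Q→South 4·13=52, R→South 7·20=140, S→East 2·10=20. Service 287; fixed 39; total 326.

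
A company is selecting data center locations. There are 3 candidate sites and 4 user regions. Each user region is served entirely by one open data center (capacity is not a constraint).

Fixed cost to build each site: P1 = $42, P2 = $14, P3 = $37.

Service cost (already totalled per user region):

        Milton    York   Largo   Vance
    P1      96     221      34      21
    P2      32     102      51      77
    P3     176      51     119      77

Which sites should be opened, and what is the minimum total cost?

Open P1, P2 and P3; minimum total cost 231.

For any fixed open set, each user region goes to its cheapest open site; total = fixed + service.
{P1, P2, P3}: Milton→P2 32, York→P3 51, Largo→P1 34, Vance→P1 21. Service 138; fixed 93; total 231.
{P1, P2}: service 189 + fixed 56 = 245
{P2, P3}: service 211 + fixed 51 = 262
{P2}: Milton→P2 32, York→P2 102, Largo→P2 51, Vance→P2 77. Service 262; fixed 14; total 276.
No other subset beats 231.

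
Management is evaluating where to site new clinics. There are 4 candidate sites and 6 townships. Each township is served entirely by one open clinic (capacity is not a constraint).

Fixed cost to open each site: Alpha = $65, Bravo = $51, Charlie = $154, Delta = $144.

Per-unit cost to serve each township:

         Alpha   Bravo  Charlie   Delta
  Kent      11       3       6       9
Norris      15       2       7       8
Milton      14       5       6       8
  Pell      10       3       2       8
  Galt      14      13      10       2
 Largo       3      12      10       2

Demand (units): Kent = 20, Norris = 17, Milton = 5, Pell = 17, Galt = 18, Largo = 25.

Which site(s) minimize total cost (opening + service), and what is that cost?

Open Bravo and Delta; minimum total cost 451.

For any fixed open set, each township goes to its cheapest open site; total = fixed + service.
{Bravo, Delta}: Kent→Bravo 3·20=60, Norris→Bravo 2·17=34, Milton→Bravo 5·5=25, Pell→Bravo 3·17=51, Galt→Delta 2·18=36, Largo→Delta 2·25=50. Service 256; fixed 195; total 451.
{Alpha, Bravo, Delta}: service 256 + fixed 260 = 516
{Bravo, Charlie, Delta}: Kent→Bravo 3·20=60, Norris→Bravo 2·17=34, Milton→Bravo 5·5=25, Pell→Charlie 2·17=34, Galt→Delta 2·18=36, Largo→Delta 2·25=50. Service 239; fixed 349; total 588.
{Alpha, Bravo, Charlie, Delta}: Kent→Bravo 3·20=60, Norris→Bravo 2·17=34, Milton→Bravo 5·5=25, Pell→Charlie 2·17=34, Galt→Delta 2·18=36, Largo→Delta 2·25=50. Service 239; fixed 414; total 653.
(All 15 nonempty subsets were checked; Bravo and Delta is lowest.)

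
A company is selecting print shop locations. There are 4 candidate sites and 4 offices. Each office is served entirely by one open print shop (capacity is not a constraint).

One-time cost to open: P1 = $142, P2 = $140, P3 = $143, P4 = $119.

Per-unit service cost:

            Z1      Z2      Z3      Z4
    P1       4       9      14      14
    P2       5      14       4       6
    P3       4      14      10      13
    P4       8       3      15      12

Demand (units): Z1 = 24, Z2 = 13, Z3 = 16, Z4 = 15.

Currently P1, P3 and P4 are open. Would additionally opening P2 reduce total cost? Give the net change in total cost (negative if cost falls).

Yes — net change −46 (cost falls by 46).

Current service cost with {P1, P3, P4}: 475.
Adding P2: each office re-picks its cheapest; new service cost 289, saving 186.
Extra fixed cost: 140. Net change = 140 − 186 = -46.
(Totals: 879 → 833.)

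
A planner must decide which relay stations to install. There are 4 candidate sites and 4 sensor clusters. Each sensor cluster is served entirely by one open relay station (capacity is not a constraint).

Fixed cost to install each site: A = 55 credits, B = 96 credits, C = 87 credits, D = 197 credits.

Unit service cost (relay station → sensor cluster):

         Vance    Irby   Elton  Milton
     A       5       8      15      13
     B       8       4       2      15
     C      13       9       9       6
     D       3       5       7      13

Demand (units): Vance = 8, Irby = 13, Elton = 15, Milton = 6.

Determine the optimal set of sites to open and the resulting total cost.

For any fixed open set, each sensor cluster goes to its cheapest open site; total = fixed + service.
{B}: Vance→B 8·8=64, Irby→B 4·13=52, Elton→B 2·15=30, Milton→B 15·6=90. Service 236; fixed 96; total 332.
{A, B}: service 200 + fixed 151 = 351
{B, C}: Vance→B 8·8=64, Irby→B 4·13=52, Elton→B 2·15=30, Milton→C 6·6=36. Service 182; fixed 183; total 365.
{A, B, C, D}: service 142 + fixed 435 = 577
No other subset beats 332.

Open B only; minimum total cost 332.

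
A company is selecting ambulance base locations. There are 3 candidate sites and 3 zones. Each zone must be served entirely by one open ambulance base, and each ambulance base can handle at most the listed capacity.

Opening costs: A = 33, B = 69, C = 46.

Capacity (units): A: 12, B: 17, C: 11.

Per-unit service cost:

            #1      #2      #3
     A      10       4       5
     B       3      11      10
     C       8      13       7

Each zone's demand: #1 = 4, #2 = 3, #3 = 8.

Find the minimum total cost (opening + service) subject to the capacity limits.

Minimum total cost: 163

Open {A, C}: #1→C 8·4=32, #2→A 4·3=12, #3→A 5·8=40.
Loads: A carries 11/12, C carries 4/11. Service 84; fixed 79; total 163.
Next best feasible plan costs 166.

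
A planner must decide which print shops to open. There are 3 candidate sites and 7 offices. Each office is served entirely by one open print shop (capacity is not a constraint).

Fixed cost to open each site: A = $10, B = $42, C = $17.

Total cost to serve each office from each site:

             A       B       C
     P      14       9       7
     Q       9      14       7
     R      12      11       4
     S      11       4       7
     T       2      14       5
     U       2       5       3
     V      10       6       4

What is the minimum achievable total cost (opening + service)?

Minimum total cost: 54

For any fixed open set, each office goes to its cheapest open site; total = fixed + service.
{C}: P→C 7, Q→C 7, R→C 4, S→C 7, T→C 5, U→C 3, V→C 4. Service 37; fixed 17; total 54.
{A, C}: P→C 7, Q→C 7, R→C 4, S→C 7, T→A 2, U→A 2, V→C 4. Service 33; fixed 27; total 60.
{A}: P→A 14, Q→A 9, R→A 12, S→A 11, T→A 2, U→A 2, V→A 10. Service 60; fixed 10; total 70.
{A, B, C}: service 30 + fixed 69 = 99
(All 7 nonempty subsets were checked; C only is lowest.)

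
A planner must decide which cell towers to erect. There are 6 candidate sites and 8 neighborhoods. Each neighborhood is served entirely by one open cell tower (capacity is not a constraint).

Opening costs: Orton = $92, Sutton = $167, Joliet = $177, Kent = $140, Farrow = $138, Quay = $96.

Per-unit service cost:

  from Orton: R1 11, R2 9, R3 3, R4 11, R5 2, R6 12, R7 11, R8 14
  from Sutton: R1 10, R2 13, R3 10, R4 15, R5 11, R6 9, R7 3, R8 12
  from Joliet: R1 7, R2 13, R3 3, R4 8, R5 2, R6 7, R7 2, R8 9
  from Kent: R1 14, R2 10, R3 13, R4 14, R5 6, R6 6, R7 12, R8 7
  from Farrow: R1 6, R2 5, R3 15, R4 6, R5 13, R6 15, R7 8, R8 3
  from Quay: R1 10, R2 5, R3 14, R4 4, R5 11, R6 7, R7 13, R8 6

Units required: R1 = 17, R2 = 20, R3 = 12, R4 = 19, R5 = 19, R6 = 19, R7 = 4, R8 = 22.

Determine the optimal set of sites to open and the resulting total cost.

Open Orton, Farrow and Quay; minimum total cost 909.

For any fixed open set, each neighborhood goes to its cheapest open site; total = fixed + service.
{Orton, Farrow, Quay}: R1→Farrow 6·17=102, R2→Farrow 5·20=100, R3→Orton 3·12=36, R4→Quay 4·19=76, R5→Orton 2·19=38, R6→Quay 7·19=133, R7→Farrow 8·4=32, R8→Farrow 3·22=66. Service 583; fixed 326; total 909.
{Joliet, Farrow}: R1→Farrow 6·17=102, R2→Farrow 5·20=100, R3→Joliet 3·12=36, R4→Farrow 6·19=114, R5→Joliet 2·19=38, R6→Joliet 7·19=133, R7→Joliet 2·4=8, R8→Farrow 3·22=66. Service 597; fixed 315; total 912.
{Joliet, Quay}: R1→Joliet 7·17=119, R2→Quay 5·20=100, R3→Joliet 3·12=36, R4→Quay 4·19=76, R5→Joliet 2·19=38, R6→Joliet 7·19=133, R7→Joliet 2·4=8, R8→Quay 6·22=132. Service 642; fixed 273; total 915.
{Orton, Sutton, Joliet, Kent, Farrow, Quay}: R1→Farrow 6·17=102, R2→Farrow 5·20=100, R3→Orton 3·12=36, R4→Quay 4·19=76, R5→Orton 2·19=38, R6→Kent 6·19=114, R7→Joliet 2·4=8, R8→Farrow 3·22=66. Service 540; fixed 810; total 1350.
No other subset beats 909.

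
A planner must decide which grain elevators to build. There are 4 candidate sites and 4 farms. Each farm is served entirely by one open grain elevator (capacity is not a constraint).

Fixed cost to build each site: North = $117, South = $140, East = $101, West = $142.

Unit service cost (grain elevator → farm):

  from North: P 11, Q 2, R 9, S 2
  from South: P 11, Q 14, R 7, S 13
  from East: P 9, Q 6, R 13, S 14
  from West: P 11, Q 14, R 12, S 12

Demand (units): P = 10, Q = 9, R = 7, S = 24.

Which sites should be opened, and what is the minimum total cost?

For any fixed open set, each farm goes to its cheapest open site; total = fixed + service.
{North}: P→North 11·10=110, Q→North 2·9=18, R→North 9·7=63, S→North 2·24=48. Service 239; fixed 117; total 356.
{North, East}: service 219 + fixed 218 = 437
{North, South}: service 225 + fixed 257 = 482
{North, South, East, West}: service 205 + fixed 500 = 705
No other subset beats 356.

Open North only; minimum total cost 356.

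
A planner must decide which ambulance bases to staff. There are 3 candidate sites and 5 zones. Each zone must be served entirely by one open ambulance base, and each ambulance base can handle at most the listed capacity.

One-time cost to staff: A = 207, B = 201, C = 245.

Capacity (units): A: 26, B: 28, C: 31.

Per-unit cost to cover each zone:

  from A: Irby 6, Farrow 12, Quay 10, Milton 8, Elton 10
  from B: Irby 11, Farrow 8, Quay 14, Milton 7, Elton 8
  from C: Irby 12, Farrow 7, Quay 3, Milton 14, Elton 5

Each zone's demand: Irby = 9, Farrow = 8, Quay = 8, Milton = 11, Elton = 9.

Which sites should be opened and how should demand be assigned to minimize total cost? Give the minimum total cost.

Open {A, C}: Irby→A 6·9=54, Farrow→C 7·8=56, Quay→C 3·8=24, Milton→A 8·11=88, Elton→C 5·9=45.
Loads: A carries 20/26, C carries 25/31. Service 267; fixed 452; total 719.
Next best feasible plan costs 747.

Minimum total cost: 719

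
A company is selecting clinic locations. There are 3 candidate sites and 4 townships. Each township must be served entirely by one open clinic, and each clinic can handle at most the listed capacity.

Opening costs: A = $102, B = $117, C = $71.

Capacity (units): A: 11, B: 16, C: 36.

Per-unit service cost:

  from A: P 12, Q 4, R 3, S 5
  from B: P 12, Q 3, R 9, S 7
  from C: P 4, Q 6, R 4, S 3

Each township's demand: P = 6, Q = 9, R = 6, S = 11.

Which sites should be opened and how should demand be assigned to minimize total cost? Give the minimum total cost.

Minimum total cost: 206

Open {C}: P→C 4·6=24, Q→C 6·9=54, R→C 4·6=24, S→C 3·11=33.
Loads: C carries 32/36. Service 135; fixed 71; total 206.
Next best feasible plan costs 290.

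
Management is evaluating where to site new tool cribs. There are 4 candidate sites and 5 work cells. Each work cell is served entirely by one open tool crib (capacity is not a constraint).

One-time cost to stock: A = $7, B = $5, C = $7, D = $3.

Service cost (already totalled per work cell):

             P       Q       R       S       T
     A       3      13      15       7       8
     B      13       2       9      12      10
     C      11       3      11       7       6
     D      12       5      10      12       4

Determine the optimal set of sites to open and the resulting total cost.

Open A and D; minimum total cost 39.

For any fixed open set, each work cell goes to its cheapest open site; total = fixed + service.
{A, D}: P→A 3, Q→D 5, R→D 10, S→A 7, T→D 4. Service 29; fixed 10; total 39.
{A, B, D}: P→A 3, Q→B 2, R→B 9, S→A 7, T→D 4. Service 25; fixed 15; total 40.
{A, B}: service 29 + fixed 12 = 41
{A, B, C, D}: service 25 + fixed 22 = 47
No other subset beats 39.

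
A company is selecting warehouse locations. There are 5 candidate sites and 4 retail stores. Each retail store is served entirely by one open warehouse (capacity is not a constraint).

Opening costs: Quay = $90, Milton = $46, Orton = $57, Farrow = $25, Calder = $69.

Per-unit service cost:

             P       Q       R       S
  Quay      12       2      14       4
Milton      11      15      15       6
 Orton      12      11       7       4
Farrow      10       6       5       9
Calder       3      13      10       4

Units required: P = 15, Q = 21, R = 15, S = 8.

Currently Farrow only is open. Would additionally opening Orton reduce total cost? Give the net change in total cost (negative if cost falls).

Current service cost with {Farrow}: 423.
Adding Orton: each retail store re-picks its cheapest; new service cost 383, saving 40.
Extra fixed cost: 57. Net change = 57 − 40 = 17.
(Totals: 448 → 465.)

No — net change +17 (cost rises by 17).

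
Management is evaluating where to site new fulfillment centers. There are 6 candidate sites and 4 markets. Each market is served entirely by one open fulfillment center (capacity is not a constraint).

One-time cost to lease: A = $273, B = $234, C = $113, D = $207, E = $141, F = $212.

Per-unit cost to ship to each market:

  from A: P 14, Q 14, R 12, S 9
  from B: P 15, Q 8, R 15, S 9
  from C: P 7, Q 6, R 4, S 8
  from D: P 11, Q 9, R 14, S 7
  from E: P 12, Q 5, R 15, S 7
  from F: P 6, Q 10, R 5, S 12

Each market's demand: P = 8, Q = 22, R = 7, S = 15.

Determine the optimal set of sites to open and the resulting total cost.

Open C only; minimum total cost 449.

For any fixed open set, each market goes to its cheapest open site; total = fixed + service.
{C}: P→C 7·8=56, Q→C 6·22=132, R→C 4·7=28, S→C 8·15=120. Service 336; fixed 113; total 449.
{C, E}: P→C 7·8=56, Q→E 5·22=110, R→C 4·7=28, S→E 7·15=105. Service 299; fixed 254; total 553.
{E}: P→E 12·8=96, Q→E 5·22=110, R→E 15·7=105, S→E 7·15=105. Service 416; fixed 141; total 557.
{A, B, C, D, E, F}: service 291 + fixed 1180 = 1471
No other subset beats 449.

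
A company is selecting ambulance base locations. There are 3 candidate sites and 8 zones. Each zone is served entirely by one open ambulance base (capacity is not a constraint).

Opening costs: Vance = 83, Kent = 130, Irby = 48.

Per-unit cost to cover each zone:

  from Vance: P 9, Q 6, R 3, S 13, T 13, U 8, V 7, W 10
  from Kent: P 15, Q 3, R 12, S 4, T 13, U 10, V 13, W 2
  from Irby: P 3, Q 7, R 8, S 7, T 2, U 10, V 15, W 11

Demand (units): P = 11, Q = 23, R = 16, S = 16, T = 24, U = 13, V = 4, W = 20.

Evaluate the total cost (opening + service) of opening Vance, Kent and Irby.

Total cost: 695

Each zone is assigned to its cheapest site among the open ones.
{Vance, Kent, Irby}: P→Irby 3·11=33, Q→Kent 3·23=69, R→Vance 3·16=48, S→Kent 4·16=64, T→Irby 2·24=48, U→Vance 8·13=104, V→Vance 7·4=28, W→Kent 2·20=40. Service 434; fixed 261; total 695.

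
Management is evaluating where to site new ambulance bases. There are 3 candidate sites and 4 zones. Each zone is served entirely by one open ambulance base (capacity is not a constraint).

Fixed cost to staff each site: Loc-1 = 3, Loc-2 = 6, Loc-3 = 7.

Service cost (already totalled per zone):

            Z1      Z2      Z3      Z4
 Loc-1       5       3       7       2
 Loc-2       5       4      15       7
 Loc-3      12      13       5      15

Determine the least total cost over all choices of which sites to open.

Minimum total cost: 20

For any fixed open set, each zone goes to its cheapest open site; total = fixed + service.
{Loc-1}: Z1→Loc-1 5, Z2→Loc-1 3, Z3→Loc-1 7, Z4→Loc-1 2. Service 17; fixed 3; total 20.
{Loc-1, Loc-3}: Z1→Loc-1 5, Z2→Loc-1 3, Z3→Loc-3 5, Z4→Loc-1 2. Service 15; fixed 10; total 25.
{Loc-1, Loc-2}: service 17 + fixed 9 = 26
{Loc-1, Loc-2, Loc-3}: service 15 + fixed 16 = 31
No other subset beats 20.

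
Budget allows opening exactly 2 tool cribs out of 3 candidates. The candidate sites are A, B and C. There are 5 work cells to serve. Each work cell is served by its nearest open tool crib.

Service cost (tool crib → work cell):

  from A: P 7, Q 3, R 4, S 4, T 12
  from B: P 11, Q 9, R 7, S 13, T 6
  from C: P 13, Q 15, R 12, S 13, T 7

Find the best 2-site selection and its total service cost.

With exactly 2 open, each work cell uses its cheapest among the chosen.
{A, B}: P→A 7, Q→A 3, R→A 4, S→A 4, T→B 6. Service cost 24.
{A, C}: service cost 25
{B, C}: service cost 46
Among all 3 size-2 choices, {A, B} is lowest.

Choose A and B; total service cost 24.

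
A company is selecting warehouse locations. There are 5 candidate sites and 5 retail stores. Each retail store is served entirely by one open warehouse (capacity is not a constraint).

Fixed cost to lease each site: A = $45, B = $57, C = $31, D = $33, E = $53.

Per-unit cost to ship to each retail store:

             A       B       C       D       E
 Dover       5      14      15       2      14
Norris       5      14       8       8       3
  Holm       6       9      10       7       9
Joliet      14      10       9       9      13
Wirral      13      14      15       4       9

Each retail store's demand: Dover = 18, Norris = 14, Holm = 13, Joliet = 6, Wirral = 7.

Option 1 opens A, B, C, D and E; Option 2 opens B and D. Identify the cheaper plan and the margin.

Option 2 is cheaper by 46.

Option 1: {A, B, C, D, E}: Dover→D 2·18=36, Norris→E 3·14=42, Holm→A 6·13=78, Joliet→C 9·6=54, Wirral→D 4·7=28. Service 238; fixed 219; total 457.
Option 2: {B, D}: Dover→D 2·18=36, Norris→D 8·14=112, Holm→D 7·13=91, Joliet→D 9·6=54, Wirral→D 4·7=28. Service 321; fixed 90; total 411.
Difference: |457 − 411| = 46.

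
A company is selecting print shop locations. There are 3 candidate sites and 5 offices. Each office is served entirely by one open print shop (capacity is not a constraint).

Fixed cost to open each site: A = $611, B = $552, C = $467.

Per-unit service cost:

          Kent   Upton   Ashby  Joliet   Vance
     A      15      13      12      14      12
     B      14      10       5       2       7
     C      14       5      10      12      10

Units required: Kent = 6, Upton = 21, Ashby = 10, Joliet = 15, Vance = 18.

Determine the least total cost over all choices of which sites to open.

Minimum total cost: 1052

For any fixed open set, each office goes to its cheapest open site; total = fixed + service.
{B}: Kent→B 14·6=84, Upton→B 10·21=210, Ashby→B 5·10=50, Joliet→B 2·15=30, Vance→B 7·18=126. Service 500; fixed 552; total 1052.
{C}: Kent→C 14·6=84, Upton→C 5·21=105, Ashby→C 10·10=100, Joliet→C 12·15=180, Vance→C 10·18=180. Service 649; fixed 467; total 1116.
{B, C}: Kent→B 14·6=84, Upton→C 5·21=105, Ashby→B 5·10=50, Joliet→B 2·15=30, Vance→B 7·18=126. Service 395; fixed 1019; total 1414.
{A, B, C}: service 395 + fixed 1630 = 2025
No other subset beats 1052.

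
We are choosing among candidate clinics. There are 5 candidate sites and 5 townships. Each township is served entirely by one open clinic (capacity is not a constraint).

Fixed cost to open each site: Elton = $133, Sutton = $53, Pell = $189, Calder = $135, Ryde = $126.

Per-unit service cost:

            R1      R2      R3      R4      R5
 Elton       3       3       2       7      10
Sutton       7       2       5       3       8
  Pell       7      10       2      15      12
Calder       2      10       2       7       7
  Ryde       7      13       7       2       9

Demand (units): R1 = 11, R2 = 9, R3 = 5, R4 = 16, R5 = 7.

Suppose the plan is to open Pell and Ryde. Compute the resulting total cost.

Total cost: 587

Each township is assigned to its cheapest site among the open ones.
{Pell, Ryde}: R1→Pell 7·11=77, R2→Pell 10·9=90, R3→Pell 2·5=10, R4→Ryde 2·16=32, R5→Ryde 9·7=63. Service 272; fixed 315; total 587.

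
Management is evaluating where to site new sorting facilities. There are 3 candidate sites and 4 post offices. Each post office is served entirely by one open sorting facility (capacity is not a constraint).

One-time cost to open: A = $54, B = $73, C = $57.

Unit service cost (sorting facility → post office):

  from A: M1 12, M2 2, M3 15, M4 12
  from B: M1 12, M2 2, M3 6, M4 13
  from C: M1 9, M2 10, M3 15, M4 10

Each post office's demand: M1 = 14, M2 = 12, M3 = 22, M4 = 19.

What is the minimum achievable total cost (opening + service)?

For any fixed open set, each post office goes to its cheapest open site; total = fixed + service.
{B, C}: M1→C 9·14=126, M2→B 2·12=24, M3→B 6·22=132, M4→C 10·19=190. Service 472; fixed 130; total 602.
{B}: service 571 + fixed 73 = 644
{A, B, C}: service 472 + fixed 184 = 656
{A}: M1→A 12·14=168, M2→A 2·12=24, M3→A 15·22=330, M4→A 12·19=228. Service 750; fixed 54; total 804.
No other subset beats 602.

Minimum total cost: 602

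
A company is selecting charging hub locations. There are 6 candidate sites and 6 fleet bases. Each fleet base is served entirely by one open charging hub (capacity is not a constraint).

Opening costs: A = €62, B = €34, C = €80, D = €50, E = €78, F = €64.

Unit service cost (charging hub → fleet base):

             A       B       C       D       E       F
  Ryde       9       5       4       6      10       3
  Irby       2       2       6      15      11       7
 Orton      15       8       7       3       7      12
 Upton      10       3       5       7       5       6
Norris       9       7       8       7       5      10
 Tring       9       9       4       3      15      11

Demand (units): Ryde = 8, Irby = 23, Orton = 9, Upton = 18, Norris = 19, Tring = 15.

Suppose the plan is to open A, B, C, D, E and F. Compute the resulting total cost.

Each fleet base is assigned to its cheapest site among the open ones.
{A, B, C, D, E, F}: Ryde→F 3·8=24, Irby→A 2·23=46, Orton→D 3·9=27, Upton→B 3·18=54, Norris→E 5·19=95, Tring→D 3·15=45. Service 291; fixed 368; total 659.

Total cost: 659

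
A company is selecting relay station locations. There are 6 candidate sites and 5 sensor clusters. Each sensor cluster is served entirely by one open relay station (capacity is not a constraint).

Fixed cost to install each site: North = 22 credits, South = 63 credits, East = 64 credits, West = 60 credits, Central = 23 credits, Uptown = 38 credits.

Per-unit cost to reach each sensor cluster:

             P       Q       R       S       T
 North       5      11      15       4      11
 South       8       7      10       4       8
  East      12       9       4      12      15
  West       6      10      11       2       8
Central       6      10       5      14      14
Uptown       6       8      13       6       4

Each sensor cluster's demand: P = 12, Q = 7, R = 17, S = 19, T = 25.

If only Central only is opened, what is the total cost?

Total cost: 866

Each sensor cluster is assigned to its cheapest site among the open ones.
{Central}: P→Central 6·12=72, Q→Central 10·7=70, R→Central 5·17=85, S→Central 14·19=266, T→Central 14·25=350. Service 843; fixed 23; total 866.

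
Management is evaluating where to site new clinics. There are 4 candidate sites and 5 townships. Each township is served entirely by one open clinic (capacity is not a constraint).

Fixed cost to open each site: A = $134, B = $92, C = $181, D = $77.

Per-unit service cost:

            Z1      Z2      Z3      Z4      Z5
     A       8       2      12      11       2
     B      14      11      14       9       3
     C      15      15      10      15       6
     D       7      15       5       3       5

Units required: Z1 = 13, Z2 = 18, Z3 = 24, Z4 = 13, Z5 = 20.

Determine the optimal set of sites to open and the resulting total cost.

Open A and D; minimum total cost 537.

For any fixed open set, each township goes to its cheapest open site; total = fixed + service.
{A, D}: Z1→D 7·13=91, Z2→A 2·18=36, Z3→D 5·24=120, Z4→D 3·13=39, Z5→A 2·20=40. Service 326; fixed 211; total 537.
{A, B, D}: Z1→D 7·13=91, Z2→A 2·18=36, Z3→D 5·24=120, Z4→D 3·13=39, Z5→A 2·20=40. Service 326; fixed 303; total 629.
{B, D}: Z1→D 7·13=91, Z2→B 11·18=198, Z3→D 5·24=120, Z4→D 3·13=39, Z5→B 3·20=60. Service 508; fixed 169; total 677.
{A, B, C, D}: service 326 + fixed 484 = 810
No other subset beats 537.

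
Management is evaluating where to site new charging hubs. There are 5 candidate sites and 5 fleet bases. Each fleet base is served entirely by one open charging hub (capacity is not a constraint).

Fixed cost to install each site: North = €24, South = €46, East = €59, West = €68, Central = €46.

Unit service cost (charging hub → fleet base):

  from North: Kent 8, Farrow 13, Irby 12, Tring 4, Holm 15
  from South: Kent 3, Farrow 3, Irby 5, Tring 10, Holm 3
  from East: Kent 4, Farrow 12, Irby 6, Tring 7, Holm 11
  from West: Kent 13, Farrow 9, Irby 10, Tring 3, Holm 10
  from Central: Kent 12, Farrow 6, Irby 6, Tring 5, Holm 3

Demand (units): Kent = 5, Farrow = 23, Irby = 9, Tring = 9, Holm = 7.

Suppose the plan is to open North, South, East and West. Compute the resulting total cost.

Total cost: 374

Each fleet base is assigned to its cheapest site among the open ones.
{North, South, East, West}: Kent→South 3·5=15, Farrow→South 3·23=69, Irby→South 5·9=45, Tring→West 3·9=27, Holm→South 3·7=21. Service 177; fixed 197; total 374.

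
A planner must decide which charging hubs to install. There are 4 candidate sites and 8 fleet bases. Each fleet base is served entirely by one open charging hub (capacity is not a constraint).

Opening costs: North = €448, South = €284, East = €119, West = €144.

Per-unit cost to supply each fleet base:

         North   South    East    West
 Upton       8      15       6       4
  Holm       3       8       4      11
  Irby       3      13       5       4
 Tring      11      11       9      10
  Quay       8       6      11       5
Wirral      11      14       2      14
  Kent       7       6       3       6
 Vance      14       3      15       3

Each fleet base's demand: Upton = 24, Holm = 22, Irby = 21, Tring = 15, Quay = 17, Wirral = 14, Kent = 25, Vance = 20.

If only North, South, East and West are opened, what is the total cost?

Each fleet base is assigned to its cheapest site among the open ones.
{North, South, East, West}: Upton→West 4·24=96, Holm→North 3·22=66, Irby→North 3·21=63, Tring→East 9·15=135, Quay→West 5·17=85, Wirral→East 2·14=28, Kent→East 3·25=75, Vance→South 3·20=60. Service 608; fixed 995; total 1603.

Total cost: 1603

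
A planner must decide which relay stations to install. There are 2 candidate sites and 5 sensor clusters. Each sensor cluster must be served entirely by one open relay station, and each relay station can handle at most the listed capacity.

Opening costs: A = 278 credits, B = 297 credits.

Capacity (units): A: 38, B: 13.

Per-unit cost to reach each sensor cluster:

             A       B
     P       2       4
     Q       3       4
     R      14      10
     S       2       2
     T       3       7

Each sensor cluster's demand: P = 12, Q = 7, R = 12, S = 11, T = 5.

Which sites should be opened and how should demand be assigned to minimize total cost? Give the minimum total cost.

Open {A, B}: P→A 2·12=24, Q→A 3·7=21, R→B 10·12=120, S→A 2·11=22, T→A 3·5=15.
Loads: A carries 35/38, B carries 12/13. Service 202; fixed 575; total 777.
Next best feasible plan costs 825.

Minimum total cost: 777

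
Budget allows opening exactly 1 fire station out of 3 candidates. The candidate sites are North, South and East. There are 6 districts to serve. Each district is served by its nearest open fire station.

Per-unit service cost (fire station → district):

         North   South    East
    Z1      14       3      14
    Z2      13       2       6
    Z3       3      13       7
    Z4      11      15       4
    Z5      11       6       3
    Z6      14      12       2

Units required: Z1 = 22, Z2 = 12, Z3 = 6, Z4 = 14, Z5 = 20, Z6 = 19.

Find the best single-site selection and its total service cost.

With exactly 1 open, each district uses its cheapest among the chosen.
{East}: Z1→East 14·22=308, Z2→East 6·12=72, Z3→East 7·6=42, Z4→East 4·14=56, Z5→East 3·20=60, Z6→East 2·19=38. Service cost 576.
{South}: service cost 726
{North}: service cost 1122
Among all 3 size-1 choices, {East} is lowest.

Choose East only; total service cost 576.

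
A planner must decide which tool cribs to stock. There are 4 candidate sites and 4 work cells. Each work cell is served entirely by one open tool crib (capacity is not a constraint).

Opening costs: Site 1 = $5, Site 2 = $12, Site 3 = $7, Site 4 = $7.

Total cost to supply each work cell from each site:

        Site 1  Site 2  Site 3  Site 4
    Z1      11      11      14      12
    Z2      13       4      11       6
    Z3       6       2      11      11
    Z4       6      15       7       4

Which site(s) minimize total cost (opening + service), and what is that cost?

For any fixed open set, each work cell goes to its cheapest open site; total = fixed + service.
{Site 1, Site 4}: Z1→Site 1 11, Z2→Site 4 6, Z3→Site 1 6, Z4→Site 4 4. Service 27; fixed 12; total 39.
{Site 1, Site 2}: service 23 + fixed 17 = 40
{Site 2, Site 4}: service 21 + fixed 19 = 40
{Site 1, Site 2, Site 3, Site 4}: service 21 + fixed 31 = 52
(All 15 nonempty subsets were checked; Site 1 and Site 4 is lowest.)

Open Site 1 and Site 4; minimum total cost 39.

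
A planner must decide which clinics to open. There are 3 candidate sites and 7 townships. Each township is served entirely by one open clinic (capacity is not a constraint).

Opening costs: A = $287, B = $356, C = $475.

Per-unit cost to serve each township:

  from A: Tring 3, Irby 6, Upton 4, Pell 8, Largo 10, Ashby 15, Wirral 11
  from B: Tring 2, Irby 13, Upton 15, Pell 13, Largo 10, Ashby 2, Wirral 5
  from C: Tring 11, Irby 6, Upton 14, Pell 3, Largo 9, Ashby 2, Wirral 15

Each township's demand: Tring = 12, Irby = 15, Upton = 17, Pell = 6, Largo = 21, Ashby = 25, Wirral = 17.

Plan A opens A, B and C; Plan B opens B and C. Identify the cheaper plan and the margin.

Plan B is cheaper by 117.

Plan A: {A, B, C}: Tring→B 2·12=24, Irby→A 6·15=90, Upton→A 4·17=68, Pell→C 3·6=18, Largo→C 9·21=189, Ashby→B 2·25=50, Wirral→B 5·17=85. Service 524; fixed 1118; total 1642.
Plan B: {B, C}: Tring→B 2·12=24, Irby→C 6·15=90, Upton→C 14·17=238, Pell→C 3·6=18, Largo→C 9·21=189, Ashby→B 2·25=50, Wirral→B 5·17=85. Service 694; fixed 831; total 1525.
Difference: |1642 − 1525| = 117.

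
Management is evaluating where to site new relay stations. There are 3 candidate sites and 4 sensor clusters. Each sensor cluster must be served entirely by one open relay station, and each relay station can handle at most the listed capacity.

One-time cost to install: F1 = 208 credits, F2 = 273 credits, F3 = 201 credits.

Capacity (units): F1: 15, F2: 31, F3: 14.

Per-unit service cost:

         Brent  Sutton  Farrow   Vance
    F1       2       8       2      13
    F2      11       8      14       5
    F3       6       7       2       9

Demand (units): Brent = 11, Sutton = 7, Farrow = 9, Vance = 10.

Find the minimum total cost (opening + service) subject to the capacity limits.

Minimum total cost: 719

Open {F2, F3}: Brent→F2 11·11=121, Sutton→F2 8·7=56, Farrow→F3 2·9=18, Vance→F2 5·10=50.
Loads: F2 carries 28/31, F3 carries 9/14. Service 245; fixed 474; total 719.
Next best feasible plan costs 726.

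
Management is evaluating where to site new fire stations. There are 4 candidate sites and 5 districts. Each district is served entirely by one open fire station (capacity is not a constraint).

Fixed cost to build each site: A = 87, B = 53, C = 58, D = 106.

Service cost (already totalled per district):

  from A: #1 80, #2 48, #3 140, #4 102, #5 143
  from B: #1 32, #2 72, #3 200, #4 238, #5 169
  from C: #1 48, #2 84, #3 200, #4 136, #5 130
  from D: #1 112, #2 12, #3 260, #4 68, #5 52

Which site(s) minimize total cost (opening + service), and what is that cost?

Open B and D; minimum total cost 523.

For any fixed open set, each district goes to its cheapest open site; total = fixed + service.
{B, D}: #1→B 32, #2→D 12, #3→B 200, #4→D 68, #5→D 52. Service 364; fixed 159; total 523.
{C, D}: #1→C 48, #2→D 12, #3→C 200, #4→D 68, #5→D 52. Service 380; fixed 164; total 544.
{A, D}: #1→A 80, #2→D 12, #3→A 140, #4→D 68, #5→D 52. Service 352; fixed 193; total 545.
{A, B, C, D}: #1→B 32, #2→D 12, #3→A 140, #4→D 68, #5→D 52. Service 304; fixed 304; total 608.
(All 15 nonempty subsets were checked; B and D is lowest.)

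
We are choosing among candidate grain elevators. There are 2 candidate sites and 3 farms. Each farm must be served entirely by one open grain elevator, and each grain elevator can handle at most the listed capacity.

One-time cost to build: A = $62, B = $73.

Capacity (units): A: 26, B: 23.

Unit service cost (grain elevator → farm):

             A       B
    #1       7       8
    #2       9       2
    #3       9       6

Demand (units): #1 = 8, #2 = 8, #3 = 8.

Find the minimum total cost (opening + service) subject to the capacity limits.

Open {A, B}: #1→A 7·8=56, #2→B 2·8=16, #3→B 6·8=48.
Loads: A carries 8/26, B carries 16/23. Service 120; fixed 135; total 255.
Next best feasible plan costs 262.

Minimum total cost: 255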